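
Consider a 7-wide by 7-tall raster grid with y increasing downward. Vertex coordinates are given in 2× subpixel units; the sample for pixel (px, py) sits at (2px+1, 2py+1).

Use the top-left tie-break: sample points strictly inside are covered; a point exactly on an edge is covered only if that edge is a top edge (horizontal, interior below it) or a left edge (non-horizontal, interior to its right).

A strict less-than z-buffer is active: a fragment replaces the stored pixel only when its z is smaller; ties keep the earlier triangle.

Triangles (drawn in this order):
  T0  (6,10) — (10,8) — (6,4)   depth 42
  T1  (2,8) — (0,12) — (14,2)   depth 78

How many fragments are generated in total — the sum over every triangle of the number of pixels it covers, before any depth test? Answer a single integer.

T0:
  2·area = 24  (B↔C swapped to make it positive)
  edge (6, 10)→(6, 4): d=(0,-6) top-left  bias=+0
  edge (6, 4)→(10, 8): d=(4,4) right/bottom  bias=-1
  edge (10, 8)→(6, 10): d=(-4,2) right/bottom  bias=-1
    (1,0)@(3, 1): e=[-18,0,42] → ·  [on edge]
    (2,1)@(5, 3): e=[-6,0,30] → ·  [on edge]
    (3,2)@(7, 5): e=[6,0,18] → ·  [on edge]
    (3,3)@(7, 7): e=[6,8,10] → █
    (4,3)@(9, 7): e=[18,0,6] → ·  [on edge]
    (3,4)@(7, 9): e=[6,16,2] → █
    (4,4)@(9, 9): e=[18,8,-2] → ·
    (5,4)@(11, 9): e=[30,0,-6] → ·  [on edge]
    (3,5)@(7, 11): e=[6,24,-6] → ·
    (6,5)@(13, 11): e=[42,0,-18] → ·  [on edge]
  covered (2 px):
    · · · · · · ·
    · · · · · · ·
    · · · · · · ·
    · · · █ · · ·
    · · · █ · · ·
    · · · · · · ·
    · · · · · · ·
T1:
  2·area = 36  (B↔C swapped to make it positive)
  edge (2, 8)→(14, 2): d=(12,-6) top-left  bias=+0
  edge (14, 2)→(0, 12): d=(-14,10) right/bottom  bias=-1
  edge (0, 12)→(2, 8): d=(2,-4) top-left  bias=+0
    (4,2)@(9, 5): e=[6,8,22] → █
    (5,2)@(11, 5): e=[18,-12,30] → ·
    (2,3)@(5, 7): e=[6,20,10] → █
    (3,3)@(7, 7): e=[18,0,18] → ·  [on edge]
    (4,3)@(9, 7): e=[30,-20,26] → ·
    (1,4)@(3, 9): e=[18,12,6] → █
    (2,4)@(5, 9): e=[30,-8,14] → ·
    (0,5)@(1, 11): e=[30,4,2] → █
    (1,5)@(3, 11): e=[42,-16,10] → ·
    (0,6)@(1, 13): e=[54,-24,6] → ·
  covered (4 px):
    · · · · · · ·
    · · · · · · ·
    · · · · █ · ·
    · · █ · · · ·
    · █ · · · · ·
    █ · · · · · ·
    · · · · · · ·

Result: 6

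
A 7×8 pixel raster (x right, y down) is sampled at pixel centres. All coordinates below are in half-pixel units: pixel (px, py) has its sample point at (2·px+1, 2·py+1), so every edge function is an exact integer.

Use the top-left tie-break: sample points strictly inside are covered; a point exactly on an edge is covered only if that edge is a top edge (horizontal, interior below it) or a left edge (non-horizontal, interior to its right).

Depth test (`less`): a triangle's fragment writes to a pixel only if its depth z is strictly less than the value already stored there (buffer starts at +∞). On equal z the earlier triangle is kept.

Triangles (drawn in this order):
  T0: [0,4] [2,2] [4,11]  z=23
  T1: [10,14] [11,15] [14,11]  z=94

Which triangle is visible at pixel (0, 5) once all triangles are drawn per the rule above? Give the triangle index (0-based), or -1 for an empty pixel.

T0:
  2·area = 22
  edge (0, 4)→(2, 2): d=(2,-2) top-left  bias=+0
  edge (2, 2)→(4, 11): d=(2,9) right/bottom  bias=-1
  edge (4, 11)→(0, 4): d=(-4,-7) top-left  bias=+0
    (1,0)@(3, 1): e=[0,-11,33] → .  [on edge]
    (0,1)@(1, 3): e=[0,11,11] → X  [on edge]
    (1,1)@(3, 3): e=[4,-7,25] → .
    (0,2)@(1, 5): e=[4,15,3] → X
    (1,2)@(3, 5): e=[8,-3,17] → .
    (0,3)@(1, 7): e=[8,19,-5] → .
    (1,3)@(3, 7): e=[12,1,9] → X
    (2,3)@(5, 7): e=[16,-17,23] → .
    (1,4)@(3, 9): e=[16,5,1] → X
    (2,4)@(5, 9): e=[20,-13,15] → .
    (1,5)@(3, 11): e=[20,9,-7] → .
  covered (4 px):
    . . . . . . .
    X . . . . . .
    X . . . . . .
    . X . . . . .
    . X . . . . .
    . . . . . . .
    . . . . . . .
    . . . . . . .
T1:
  2·area = 7  (B↔C swapped to make it positive)
  edge (10, 14)→(14, 11): d=(4,-3) top-left  bias=+0
  edge (14, 11)→(11, 15): d=(-3,4) right/bottom  bias=-1
  edge (11, 15)→(10, 14): d=(-1,-1) top-left  bias=+0
    (0,2)@(1, 5): e=[-63,70,0] → .  [on edge]
    (1,3)@(3, 7): e=[-49,56,0] → .  [on edge]
    (2,4)@(5, 9): e=[-35,42,0] → .  [on edge]
    (3,5)@(7, 11): e=[-21,28,0] → .  [on edge]
    (4,6)@(9, 13): e=[-7,14,0] → .  [on edge]
    (5,7)@(11, 15): e=[7,0,0] → .  [on edge]
  covered (0 px):
    . . . . . . .
    . . . . . . .
    . . . . . . .
    . . . . . . .
    . . . . . . .
    . . . . . . .
    . . . . . . .
    . . . . . . .

Z-buffer (winner per pixel, '.' = empty):
  . . . . . . .
  0 . . . . . .
  0 . . . . . .
  . 0 . . . . .
  . 0 . . . . .
  . . . . . . .
  . . . . . . .
  . . . . . . .

Final: -1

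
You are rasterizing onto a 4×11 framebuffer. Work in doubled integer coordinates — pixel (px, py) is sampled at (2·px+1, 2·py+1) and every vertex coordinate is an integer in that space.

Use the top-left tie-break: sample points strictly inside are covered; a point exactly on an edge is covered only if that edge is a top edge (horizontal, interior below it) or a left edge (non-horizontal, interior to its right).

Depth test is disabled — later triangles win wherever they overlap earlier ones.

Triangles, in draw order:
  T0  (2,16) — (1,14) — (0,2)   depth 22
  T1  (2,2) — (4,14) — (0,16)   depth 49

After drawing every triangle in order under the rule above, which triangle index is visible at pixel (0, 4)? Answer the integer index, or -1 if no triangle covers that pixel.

T0:
  2·area = 10
  edge (2, 16)→(1, 14): d=(-1,-2) top-left  bias=+0
  edge (1, 14)→(0, 2): d=(-1,-12) top-left  bias=+0
  edge (0, 2)→(2, 16): d=(2,14) right/bottom  bias=-1
    (0,4)@(1, 9): e=[5,5,0] → ·  [on edge]
    (0,5)@(1, 11): e=[3,3,4] → █
    (1,5)@(3, 11): e=[7,27,-24] → ·
    (0,6)@(1, 13): e=[1,1,8] → █
    (1,6)@(3, 13): e=[5,25,-20] → ·
    (0,7)@(1, 15): e=[-1,-1,12] → ·
  covered (2 px):
    · · · ·
    · · · ·
    · · · ·
    · · · ·
    · · · ·
    █ · · ·
    █ · · ·
    · · · ·
    · · · ·
    · · · ·
    · · · ·
T1:
  2·area = 52
  edge (2, 2)→(4, 14): d=(2,12) right/bottom  bias=-1
  edge (4, 14)→(0, 16): d=(-4,2) right/bottom  bias=-1
  edge (0, 16)→(2, 2): d=(2,-14) top-left  bias=+0
    (0,4)@(1, 9): e=[26,26,0] → █  [on edge]
    (1,4)@(3, 9): e=[2,22,28] → █
    (2,4)@(5, 9): e=[-22,18,56] → ·
    (0,5)@(1, 11): e=[30,18,4] → █
    (2,5)@(5, 11): e=[-18,10,60] → ·
    (0,6)@(1, 13): e=[34,10,8] → █
    (2,6)@(5, 13): e=[-14,2,64] → ·
    (0,7)@(1, 15): e=[38,2,12] → █
    (1,7)@(3, 15): e=[14,-2,40] → ·
    (0,8)@(1, 17): e=[42,-6,16] → ·
  covered (7 px):
    · · · ·
    · · · ·
    · · · ·
    · · · ·
    █ █ · ·
    █ █ · ·
    █ █ · ·
    █ · · ·
    · · · ·
    · · · ·
    · · · ·

Z-buffer (winner per pixel, '.' = empty):
  . . . .
  . . . .
  . . . .
  . . . .
  1 1 . .
  1 1 . .
  1 1 . .
  1 . . .
  . . . .
  . . . .
  . . . .

Result: 1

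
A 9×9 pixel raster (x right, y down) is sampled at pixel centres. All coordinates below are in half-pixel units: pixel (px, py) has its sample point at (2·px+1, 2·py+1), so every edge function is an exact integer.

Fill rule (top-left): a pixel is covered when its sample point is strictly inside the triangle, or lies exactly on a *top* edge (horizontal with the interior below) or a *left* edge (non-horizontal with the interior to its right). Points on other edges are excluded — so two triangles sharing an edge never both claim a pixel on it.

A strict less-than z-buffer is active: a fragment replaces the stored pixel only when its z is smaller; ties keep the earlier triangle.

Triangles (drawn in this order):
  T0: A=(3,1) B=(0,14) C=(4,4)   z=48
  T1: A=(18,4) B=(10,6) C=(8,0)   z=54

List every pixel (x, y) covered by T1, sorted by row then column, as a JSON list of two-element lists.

T0:
  2·area = 22  (B↔C swapped to make it positive)
  edge (3, 1)→(4, 4): d=(1,3) right/bottom  bias=-1
  edge (4, 4)→(0, 14): d=(-4,10) right/bottom  bias=-1
  edge (0, 14)→(3, 1): d=(3,-13) top-left  bias=+0
    (1,0)@(3, 1): e=[0,22,0] → ·  [on edge]
    (1,1)@(3, 3): e=[2,14,6] → █
    (2,1)@(5, 3): e=[-4,-6,32] → ·
    (1,2)@(3, 5): e=[4,6,12] → █
    (2,2)@(5, 5): e=[-2,-14,38] → ·
    (1,3)@(3, 7): e=[6,-2,18] → ·
    (2,3)@(5, 7): e=[0,-22,44] → ·  [on edge]
    (0,5)@(1, 11): e=[16,2,4] → █
    (1,5)@(3, 11): e=[10,-18,30] → ·
    (0,6)@(1, 13): e=[18,-6,10] → ·
    (3,6)@(7, 13): e=[0,-66,88] → ·  [on edge]
  covered (3 px):
    · · · · · · · · ·
    · █ · · · · · · ·
    · █ · · · · · · ·
    · · · · · · · · ·
    · · · · · · · · ·
    █ · · · · · · · ·
    · · · · · · · · ·
    · · · · · · · · ·
    · · · · · · · · ·
T1:
  2·area = 52
  edge (18, 4)→(10, 6): d=(-8,2) right/bottom  bias=-1
  edge (10, 6)→(8, 0): d=(-2,-6) top-left  bias=+0
  edge (8, 0)→(18, 4): d=(10,4) right/bottom  bias=-1
    (4,0)@(9, 1): e=[42,4,6] → █
    (5,0)@(11, 1): e=[38,16,-2] → ·
    (4,1)@(9, 3): e=[26,0,26] → █  [on edge]
    (5,1)@(11, 3): e=[22,12,18] → █
    (6,1)@(13, 3): e=[18,24,10] → █
    (7,1)@(15, 3): e=[14,36,2] → █
    (8,1)@(17, 3): e=[10,48,-6] → ·
    (4,2)@(9, 5): e=[10,-4,46] → ·
    (5,2)@(11, 5): e=[6,8,38] → █
    (7,2)@(15, 5): e=[-2,32,22] → ·
    (5,3)@(11, 7): e=[-10,4,58] → ·
    (6,3)@(13, 7): e=[-14,16,50] → ·
    (5,4)@(11, 9): e=[-26,0,78] → ·  [on edge]
    (6,7)@(13, 15): e=[-78,0,130] → ·  [on edge]
  covered (7 px):
    · · · · █ · · · ·
    · · · · █ █ █ █ ·
    · · · · · █ █ · ·
    · · · · · · · · ·
    · · · · · · · · ·
    · · · · · · · · ·
    · · · · · · · · ·
    · · · · · · · · ·
    · · · · · · · · ·

Answer: [[4,0],[4,1],[5,1],[6,1],[7,1],[5,2],[6,2]]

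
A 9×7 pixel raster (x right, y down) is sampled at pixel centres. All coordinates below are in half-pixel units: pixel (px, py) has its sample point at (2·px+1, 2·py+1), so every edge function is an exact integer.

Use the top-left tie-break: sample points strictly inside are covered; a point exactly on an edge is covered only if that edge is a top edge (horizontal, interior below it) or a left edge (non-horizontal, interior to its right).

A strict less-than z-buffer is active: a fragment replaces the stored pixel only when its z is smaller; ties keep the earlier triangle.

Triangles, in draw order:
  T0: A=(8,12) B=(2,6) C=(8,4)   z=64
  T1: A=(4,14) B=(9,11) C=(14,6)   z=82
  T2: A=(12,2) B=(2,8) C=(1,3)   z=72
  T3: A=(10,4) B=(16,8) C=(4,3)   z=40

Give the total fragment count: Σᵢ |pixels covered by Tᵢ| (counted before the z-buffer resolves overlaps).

T0:
  2·area = 48
  edge (8, 12)→(2, 6): d=(-6,-6) top-left  bias=+0
  edge (2, 6)→(8, 4): d=(6,-2) top-left  bias=+0
  edge (8, 4)→(8, 12): d=(0,8) right/bottom  bias=-1
    (8,0)@(17, 1): e=[120,0,-72] → ·  [on edge]
    (5,1)@(11, 3): e=[72,0,-24] → ·  [on edge]
    (0,2)@(1, 5): e=[0,-8,56] → ·  [on edge]
    (2,2)@(5, 5): e=[24,0,24] → #  [on edge]
    (3,2)@(7, 5): e=[36,4,8] → #
    (4,2)@(9, 5): e=[48,8,-8] → ·
    (1,3)@(3, 7): e=[0,8,40] → #  [on edge]
    (4,3)@(9, 7): e=[36,20,-8] → ·
    (1,4)@(3, 9): e=[-12,20,40] → ·
    (2,4)@(5, 9): e=[0,24,24] → #  [on edge]
    (4,4)@(9, 9): e=[24,32,-8] → ·
    (2,5)@(5, 11): e=[-12,36,24] → ·
    (3,5)@(7, 11): e=[0,40,8] → #  [on edge]
    (4,6)@(9, 13): e=[0,56,-8] → ·  [on edge]
  covered (8 px):
    · · · · · · · · ·
    · · · · · · · · ·
    · · # # · · · · ·
    · # # # · · · · ·
    · · # # · · · · ·
    · · · # · · · · ·
    · · · · · · · · ·
T1:
  2·area = 10  (B↔C swapped to make it positive)
  edge (4, 14)→(14, 6): d=(10,-8) top-left  bias=+0
  edge (14, 6)→(9, 11): d=(-5,5) right/bottom  bias=-1
  edge (9, 11)→(4, 14): d=(-5,3) right/bottom  bias=-1
    (8,1)@(17, 3): e=[-6,0,16] → ·  [on edge]
    (7,2)@(15, 5): e=[-2,0,12] → ·  [on edge]
    (6,3)@(13, 7): e=[2,0,8] → ·  [on edge]
    (5,4)@(11, 9): e=[6,0,4] → ·  [on edge]
    (4,5)@(9, 11): e=[10,0,0] → ·  [on edge]
    (3,6)@(7, 13): e=[14,0,-4] → ·  [on edge]
  covered (0 px):
    · · · · · · · · ·
    · · · · · · · · ·
    · · · · · · · · ·
    · · · · · · · · ·
    · · · · · · · · ·
    · · · · · · · · ·
    · · · · · · · · ·
T2:
  2·area = 56
  edge (12, 2)→(2, 8): d=(-10,6) right/bottom  bias=-1
  edge (2, 8)→(1, 3): d=(-1,-5) top-left  bias=+0
  edge (1, 3)→(12, 2): d=(11,-1) top-left  bias=+0
    (0,1)@(1, 3): e=[56,0,0] → #  [on edge]
    (1,1)@(3, 3): e=[44,10,2] → #
    (2,1)@(5, 3): e=[32,20,4] → #
    (3,1)@(7, 3): e=[20,30,6] → #
    (4,1)@(9, 3): e=[8,40,8] → #
    (5,1)@(11, 3): e=[-4,50,10] → ·
    (0,2)@(1, 5): e=[36,-2,22] → ·
    (1,2)@(3, 5): e=[24,8,24] → #
    (3,2)@(7, 5): e=[0,28,28] → ·  [on edge]
    (4,2)@(9, 5): e=[-12,38,30] → ·
    (1,3)@(3, 7): e=[4,6,46] → #
    (2,3)@(5, 7): e=[-8,16,48] → ·
    (1,6)@(3, 13): e=[-56,0,112] → ·  [on edge]
  covered (8 px):
    · · · · · · · · ·
    # # # # # · · · ·
    · # # · · · · · ·
    · # · · · · · · ·
    · · · · · · · · ·
    · · · · · · · · ·
    · · · · · · · · ·
T3:
  2·area = 18
  edge (10, 4)→(16, 8): d=(6,4) right/bottom  bias=-1
  edge (16, 8)→(4, 3): d=(-12,-5) top-left  bias=+0
  edge (4, 3)→(10, 4): d=(6,1) right/bottom  bias=-1
    (4,2)@(9, 5): e=[10,1,7] → #
    (5,2)@(11, 5): e=[2,11,5] → #
    (6,2)@(13, 5): e=[-6,21,3] → ·
    (4,3)@(9, 7): e=[22,-23,19] → ·
    (5,3)@(11, 7): e=[14,-13,17] → ·
  covered (2 px):
    · · · · · · · · ·
    · · · · · · · · ·
    · · · · # # · · ·
    · · · · · · · · ·
    · · · · · · · · ·
    · · · · · · · · ·
    · · · · · · · · ·

Result: 18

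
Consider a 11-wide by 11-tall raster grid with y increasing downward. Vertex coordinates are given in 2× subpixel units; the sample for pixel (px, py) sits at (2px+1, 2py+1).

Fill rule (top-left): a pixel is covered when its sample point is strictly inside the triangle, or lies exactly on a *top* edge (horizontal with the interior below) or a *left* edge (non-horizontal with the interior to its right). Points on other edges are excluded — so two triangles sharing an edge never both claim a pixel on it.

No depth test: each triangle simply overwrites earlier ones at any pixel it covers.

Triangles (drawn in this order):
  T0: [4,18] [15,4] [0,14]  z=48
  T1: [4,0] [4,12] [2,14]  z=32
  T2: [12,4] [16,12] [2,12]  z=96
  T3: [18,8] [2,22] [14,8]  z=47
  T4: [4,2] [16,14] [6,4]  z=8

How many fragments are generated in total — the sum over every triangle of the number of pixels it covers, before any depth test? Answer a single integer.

T0:
  2·area = 100  (B↔C swapped to make it positive)
  edge (4, 18)→(0, 14): d=(-4,-4) top-left  bias=+0
  edge (0, 14)→(15, 4): d=(15,-10) top-left  bias=+0
  edge (15, 4)→(4, 18): d=(-11,14) right/bottom  bias=-1
    (5,3)@(11, 7): e=[72,5,23] → #
    (6,3)@(13, 7): e=[80,25,-5] → ·
    (4,4)@(9, 9): e=[56,15,29] → #
    (6,4)@(13, 9): e=[72,55,-27] → ·
    (2,5)@(5, 11): e=[32,5,63] → #
    (3,5)@(7, 11): e=[40,25,35] → #
    (5,5)@(11, 11): e=[56,65,-21] → ·
    (1,6)@(3, 13): e=[16,15,69] → #
    (4,6)@(9, 13): e=[40,75,-15] → ·
    (0,7)@(1, 15): e=[0,25,75] → #  [on edge]
    (3,7)@(7, 15): e=[24,85,-9] → ·
    (0,8)@(1, 17): e=[-8,55,53] → ·
    (1,8)@(3, 17): e=[0,75,25] → #  [on edge]
    (2,9)@(5, 19): e=[0,125,-25] → ·  [on edge]
    (3,10)@(7, 21): e=[0,175,-75] → ·  [on edge]
  covered (13 px):
    · · · · · · · · · · ·
    · · · · · · · · · · ·
    · · · · · · · · · · ·
    · · · · · # · · · · ·
    · · · · # # · · · · ·
    · · # # # · · · · · ·
    · # # # · · · · · · ·
    # # # · · · · · · · ·
    · # · · · · · · · · ·
    · · · · · · · · · · ·
    · · · · · · · · · · ·
T1:
  2·area = 24
  edge (4, 0)→(4, 12): d=(0,12) right/bottom  bias=-1
  edge (4, 12)→(2, 14): d=(-2,2) right/bottom  bias=-1
  edge (2, 14)→(4, 0): d=(2,-14) top-left  bias=+0
    (7,0)@(15, 1): e=[-132,0,156] → ·  [on edge]
    (6,1)@(13, 3): e=[-108,0,132] → ·  [on edge]
    (5,2)@(11, 5): e=[-84,0,108] → ·  [on edge]
    (1,3)@(3, 7): e=[12,12,0] → #  [on edge]
    (2,3)@(5, 7): e=[-12,8,28] → ·
    (4,3)@(9, 7): e=[-60,0,84] → ·  [on edge]
    (1,4)@(3, 9): e=[12,8,4] → #
    (2,4)@(5, 9): e=[-12,4,32] → ·
    (3,4)@(7, 9): e=[-36,0,60] → ·  [on edge]
    (1,5)@(3, 11): e=[12,4,8] → #
    (2,5)@(5, 11): e=[-12,0,36] → ·  [on edge]
    (1,6)@(3, 13): e=[12,0,12] → ·  [on edge]
    (0,7)@(1, 15): e=[36,0,-12] → ·  [on edge]
    (0,10)@(1, 21): e=[36,-12,0] → ·  [on edge]
  covered (3 px):
    · · · · · · · · · · ·
    · · · · · · · · · · ·
    · · · · · · · · · · ·
    · # · · · · · · · · ·
    · # · · · · · · · · ·
    · # · · · · · · · · ·
    · · · · · · · · · · ·
    · · · · · · · · · · ·
    · · · · · · · · · · ·
    · · · · · · · · · · ·
    · · · · · · · · · · ·
T2:
  2·area = 112
  edge (12, 4)→(16, 12): d=(4,8) right/bottom  bias=-1
  edge (16, 12)→(2, 12): d=(-14,0) right/bottom  bias=-1
  edge (2, 12)→(12, 4): d=(10,-8) top-left  bias=+0
    (5,2)@(11, 5): e=[12,98,2] → #
    (6,2)@(13, 5): e=[-4,98,18] → ·
    (4,3)@(9, 7): e=[36,70,6] → #
    (6,3)@(13, 7): e=[4,70,38] → #
    (7,3)@(15, 7): e=[-12,70,54] → ·
    (3,4)@(7, 9): e=[60,42,10] → #
    (7,4)@(15, 9): e=[-4,42,74] → ·
    (2,5)@(5, 11): e=[84,14,14] → #
    (7,5)@(15, 11): e=[4,14,94] → #
    (8,5)@(17, 11): e=[-12,14,110] → ·
    (2,6)@(5, 13): e=[92,-14,34] → ·
    (3,6)@(7, 13): e=[76,-14,50] → ·
  covered (14 px):
    · · · · · · · · · · ·
    · · · · · · · · · · ·
    · · · · · # · · · · ·
    · · · · # # # · · · ·
    · · · # # # # · · · ·
    · · # # # # # # · · ·
    · · · · · · · · · · ·
    · · · · · · · · · · ·
    · · · · · · · · · · ·
    · · · · · · · · · · ·
    · · · · · · · · · · ·
T3:
  2·area = 56
  edge (18, 8)→(2, 22): d=(-16,14) right/bottom  bias=-1
  edge (2, 22)→(14, 8): d=(12,-14) top-left  bias=+0
  edge (14, 8)→(18, 8): d=(4,0) top-left  bias=+0
    (7,4)@(15, 9): e=[26,26,4] → #
    (8,4)@(17, 9): e=[-2,54,4] → ·
    (6,5)@(13, 11): e=[22,22,12] → #
    (7,5)@(15, 11): e=[-6,50,12] → ·
    (5,6)@(11, 13): e=[18,18,20] → #
    (6,6)@(13, 13): e=[-10,46,20] → ·
    (4,7)@(9, 15): e=[14,14,28] → #
    (5,7)@(11, 15): e=[-14,42,28] → ·
    (3,8)@(7, 17): e=[10,10,36] → #
    (4,8)@(9, 17): e=[-18,38,36] → ·
    (2,9)@(5, 19): e=[6,6,44] → #
    (3,9)@(7, 19): e=[-22,34,44] → ·
  covered (7 px):
    · · · · · · · · · · ·
    · · · · · · · · · · ·
    · · · · · · · · · · ·
    · · · · · · · · · · ·
    · · · · · · · # · · ·
    · · · · · · # · · · ·
    · · · · · # · · · · ·
    · · · · # · · · · · ·
    · · · # · · · · · · ·
    · · # · · · · · · · ·
    · # · · · · · · · · ·
T4:
  degenerate (2·area = 0) — covers nothing

Final: 37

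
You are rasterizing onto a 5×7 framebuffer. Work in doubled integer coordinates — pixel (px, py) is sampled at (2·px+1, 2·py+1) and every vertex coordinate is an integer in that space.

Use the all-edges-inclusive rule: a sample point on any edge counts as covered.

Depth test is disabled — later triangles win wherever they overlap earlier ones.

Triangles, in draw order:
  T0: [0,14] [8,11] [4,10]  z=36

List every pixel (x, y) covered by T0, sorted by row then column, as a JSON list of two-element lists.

T0:
  2·area = 20  (B↔C swapped to make it positive)
  edge (0, 14)→(4, 10): d=(4,-4) inclusive
  edge (4, 10)→(8, 11): d=(4,1) inclusive
  edge (8, 11)→(0, 14): d=(-8,3) inclusive
    (4,2)@(9, 5): e=[0,-25,45] → .  [on edge]
    (3,3)@(7, 7): e=[0,-15,35] → .  [on edge]
    (2,4)@(5, 9): e=[0,-5,25] → .  [on edge]
    (1,5)@(3, 11): e=[0,5,15] → X  [on edge]
    (2,5)@(5, 11): e=[8,3,9] → X
    (3,5)@(7, 11): e=[16,1,3] → X
    (4,5)@(9, 11): e=[24,-1,-3] → .
    (0,6)@(1, 13): e=[0,15,5] → X  [on edge]
    (1,6)@(3, 13): e=[8,13,-1] → .
    (2,6)@(5, 13): e=[16,11,-7] → .
    (3,6)@(7, 13): e=[24,9,-13] → .
  covered (4 px):
    . . . . .
    . . . . .
    . . . . .
    . . . . .
    . . . . .
    . X X X .
    X . . . .

Answer: [[1,5],[2,5],[3,5],[0,6]]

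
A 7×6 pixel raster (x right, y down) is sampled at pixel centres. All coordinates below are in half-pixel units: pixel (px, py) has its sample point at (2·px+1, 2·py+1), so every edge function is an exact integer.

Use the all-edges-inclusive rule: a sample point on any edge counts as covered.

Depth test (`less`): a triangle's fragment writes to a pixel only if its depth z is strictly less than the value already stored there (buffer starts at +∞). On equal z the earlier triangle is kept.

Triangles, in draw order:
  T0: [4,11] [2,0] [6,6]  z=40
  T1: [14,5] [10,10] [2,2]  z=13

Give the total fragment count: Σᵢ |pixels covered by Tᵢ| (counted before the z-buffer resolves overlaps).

T0:
  2·area = 32
  edge (4, 11)→(2, 0): d=(-2,-11) inclusive
  edge (2, 0)→(6, 6): d=(4,6) inclusive
  edge (6, 6)→(4, 11): d=(-2,5) inclusive
    (1,1)@(3, 3): e=[5,6,21] → X
    (2,1)@(5, 3): e=[27,-6,11] → .
    (1,2)@(3, 5): e=[1,14,17] → X
    (2,2)@(5, 5): e=[23,2,7] → X
    (3,2)@(7, 5): e=[45,-10,-3] → .
    (1,3)@(3, 7): e=[-3,22,13] → .
    (2,3)@(5, 7): e=[19,10,3] → X
    (3,3)@(7, 7): e=[41,-2,-7] → .
    (2,4)@(5, 9): e=[15,18,-1] → .
  covered (4 px):
    . . . . . . .
    . X . . . . .
    . X X . . . .
    . . X . . . .
    . . . . . . .
    . . . . . . .
T1:
  2·area = 72
  edge (14, 5)→(10, 10): d=(-4,5) inclusive
  edge (10, 10)→(2, 2): d=(-8,-8) inclusive
  edge (2, 2)→(14, 5): d=(12,3) inclusive
    (0,0)@(1, 1): e=[81,0,-9] → .  [on edge]
    (1,1)@(3, 3): e=[63,0,9] → X  [on edge]
    (2,1)@(5, 3): e=[53,16,3] → X
    (3,1)@(7, 3): e=[43,32,-3] → .
    (1,2)@(3, 5): e=[55,-16,33] → .
    (2,2)@(5, 5): e=[45,0,27] → X  [on edge]
    (3,2)@(7, 5): e=[35,16,21] → X
    (4,2)@(9, 5): e=[25,32,15] → X
    (5,2)@(11, 5): e=[15,48,9] → X
    (6,2)@(13, 5): e=[5,64,3] → X
    (2,3)@(5, 7): e=[37,-16,51] → .
    (3,3)@(7, 7): e=[27,0,45] → X  [on edge]
    (4,4)@(9, 9): e=[9,0,63] → X  [on edge]
    (5,5)@(11, 11): e=[-9,0,81] → .  [on edge]
  covered (11 px):
    . . . . . . .
    . X X . . . .
    . . X X X X X
    . . . X X X .
    . . . . X . .
    . . . . . . .

Final: 15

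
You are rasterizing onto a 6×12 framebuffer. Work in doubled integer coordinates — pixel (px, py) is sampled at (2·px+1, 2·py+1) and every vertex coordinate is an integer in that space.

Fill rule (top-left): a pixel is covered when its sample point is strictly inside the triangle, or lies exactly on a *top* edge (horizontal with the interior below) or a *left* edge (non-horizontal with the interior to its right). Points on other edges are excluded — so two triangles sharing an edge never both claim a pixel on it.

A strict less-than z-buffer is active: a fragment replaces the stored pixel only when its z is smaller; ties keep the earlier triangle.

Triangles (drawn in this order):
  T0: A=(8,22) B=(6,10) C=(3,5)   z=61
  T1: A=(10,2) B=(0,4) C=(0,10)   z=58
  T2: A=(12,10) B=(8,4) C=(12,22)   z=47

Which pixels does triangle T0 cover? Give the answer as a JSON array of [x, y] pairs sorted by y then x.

T0:
  2·area = 26  (B↔C swapped to make it positive)
  edge (8, 22)→(3, 5): d=(-5,-17) top-left  bias=+0
  edge (3, 5)→(6, 10): d=(3,5) right/bottom  bias=-1
  edge (6, 10)→(8, 22): d=(2,12) right/bottom  bias=-1
    (1,2)@(3, 5): e=[0,0,26] → .  [on edge]
    (2,4)@(5, 9): e=[14,2,10] → X
    (3,4)@(7, 9): e=[48,-8,-14] → .
    (2,5)@(5, 11): e=[4,8,14] → X
    (3,5)@(7, 11): e=[38,-2,-10] → .
    (2,6)@(5, 13): e=[-6,14,18] → .
    (4,7)@(9, 15): e=[52,0,-26] → .  [on edge]
    (3,8)@(7, 17): e=[8,16,2] → X
    (4,8)@(9, 17): e=[42,6,-22] → .
    (3,9)@(7, 19): e=[-2,22,6] → .
  covered (3 px):
    . . . . . .
    . . . . . .
    . . . . . .
    . . . . . .
    . . X . . .
    . . X . . .
    . . . . . .
    . . . . . .
    . . . X . .
    . . . . . .
    . . . . . .
    . . . . . .
T1:
  2·area = 60  (B↔C swapped to make it positive)
  edge (10, 2)→(0, 10): d=(-10,8) right/bottom  bias=-1
  edge (0, 10)→(0, 4): d=(0,-6) top-left  bias=+0
  edge (0, 4)→(10, 2): d=(10,-2) top-left  bias=+0
    (2,1)@(5, 3): e=[30,30,0] → X  [on edge]
    (3,1)@(7, 3): e=[14,42,4] → X
    (4,1)@(9, 3): e=[-2,54,8] → .
    (0,2)@(1, 5): e=[42,6,12] → X
    (1,2)@(3, 5): e=[26,18,16] → X
    (3,2)@(7, 5): e=[-6,42,24] → .
    (0,3)@(1, 7): e=[22,6,32] → X
    (2,3)@(5, 7): e=[-10,30,40] → .
    (0,4)@(1, 9): e=[2,6,52] → X
    (1,4)@(3, 9): e=[-14,18,56] → .
    (0,5)@(1, 11): e=[-18,6,72] → .
  covered (8 px):
    . . . . . .
    . . X X . .
    X X X . . .
    X X . . . .
    X . . . . .
    . . . . . .
    . . . . . .
    . . . . . .
    . . . . . .
    . . . . . .
    . . . . . .
    . . . . . .
T2:
  2·area = 48  (B↔C swapped to make it positive)
  edge (12, 10)→(12, 22): d=(0,12) right/bottom  bias=-1
  edge (12, 22)→(8, 4): d=(-4,-18) top-left  bias=+0
  edge (8, 4)→(12, 10): d=(4,6) right/bottom  bias=-1
    (4,3)@(9, 7): e=[36,6,6] → X
    (5,3)@(11, 7): e=[12,42,-6] → .
    (4,4)@(9, 9): e=[36,-2,14] → .
    (5,4)@(11, 9): e=[12,34,2] → X
    (5,5)@(11, 11): e=[12,26,10] → X
    (5,6)@(11, 13): e=[12,18,18] → X
    (5,7)@(11, 15): e=[12,10,26] → X
    (5,8)@(11, 17): e=[12,2,34] → X
    (5,9)@(11, 19): e=[12,-6,42] → .
  covered (6 px):
    . . . . . .
    . . . . . .
    . . . . . .
    . . . . X .
    . . . . . X
    . . . . . X
    . . . . . X
    . . . . . X
    . . . . . X
    . . . . . .
    . . . . . .
    . . . . . .

Result: [[2,4],[2,5],[3,8]]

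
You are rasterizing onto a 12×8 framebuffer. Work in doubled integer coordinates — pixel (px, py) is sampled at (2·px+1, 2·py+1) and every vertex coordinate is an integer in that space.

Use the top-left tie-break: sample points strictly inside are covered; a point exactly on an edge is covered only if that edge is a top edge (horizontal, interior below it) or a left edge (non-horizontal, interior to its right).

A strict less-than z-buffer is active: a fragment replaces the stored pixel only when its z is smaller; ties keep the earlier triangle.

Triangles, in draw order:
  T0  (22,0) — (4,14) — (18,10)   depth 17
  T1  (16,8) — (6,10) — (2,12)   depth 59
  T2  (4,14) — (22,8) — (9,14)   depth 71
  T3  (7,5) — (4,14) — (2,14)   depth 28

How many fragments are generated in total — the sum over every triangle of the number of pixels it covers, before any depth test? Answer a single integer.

T0:
  2·area = 124  (B↔C swapped to make it positive)
  edge (22, 0)→(18, 10): d=(-4,10) right/bottom  bias=-1
  edge (18, 10)→(4, 14): d=(-14,4) right/bottom  bias=-1
  edge (4, 14)→(22, 0): d=(18,-14) top-left  bias=+0
    (10,0)@(21, 1): e=[6,114,4] → █
    (11,0)@(23, 1): e=[-14,106,32] → ·
    (9,1)@(19, 3): e=[18,94,12] → █
    (10,1)@(21, 3): e=[-2,86,40] → ·
    (8,2)@(17, 5): e=[30,74,20] → █
    (10,2)@(21, 5): e=[-10,58,76] → ·
    (6,3)@(13, 7): e=[62,62,0] → █  [on edge]
    (7,3)@(15, 7): e=[42,54,28] → █
    (10,3)@(21, 7): e=[-18,30,112] → ·
    (5,4)@(11, 9): e=[74,42,8] → █
    (9,4)@(19, 9): e=[-6,10,120] → ·
    (4,5)@(9, 11): e=[86,22,16] → █
  covered (16 px):
    · · · · · · · · · · █ ·
    · · · · · · · · · █ · ·
    · · · · · · · · █ █ · ·
    · · · · · · █ █ █ █ · ·
    · · · · · █ █ █ █ · · ·
    · · · · █ █ █ · · · · ·
    · · · █ · · · · · · · ·
    · · · · · · · · · · · ·
T1:
  2·area = 12  (B↔C swapped to make it positive)
  edge (16, 8)→(2, 12): d=(-14,4) right/bottom  bias=-1
  edge (2, 12)→(6, 10): d=(4,-2) top-left  bias=+0
  edge (6, 10)→(16, 8): d=(10,-2) top-left  bias=+0
    (10,3)@(21, 7): e=[-6,18,0] → ·  [on edge]
    (5,4)@(11, 9): e=[6,6,0] → █  [on edge]
    (6,4)@(13, 9): e=[-2,10,4] → ·
    (0,5)@(1, 11): e=[18,-6,0] → ·  [on edge]
    (2,5)@(5, 11): e=[2,2,8] → █
    (3,5)@(7, 11): e=[-6,6,12] → ·
    (5,5)@(11, 11): e=[-22,14,20] → ·
    (2,6)@(5, 13): e=[-26,10,28] → ·
  covered (2 px):
    · · · · · · · · · · · ·
    · · · · · · · · · · · ·
    · · · · · · · · · · · ·
    · · · · · · · · · · · ·
    · · · · · █ · · · · · ·
    · · █ · · · · · · · · ·
    · · · · · · · · · · · ·
    · · · · · · · · · · · ·
T2:
  2·area = 30
  edge (4, 14)→(22, 8): d=(18,-6) top-left  bias=+0
  edge (22, 8)→(9, 14): d=(-13,6) right/bottom  bias=-1
  edge (9, 14)→(4, 14): d=(-5,0) right/bottom  bias=-1
    (9,4)@(19, 9): e=[0,5,25] → █  [on edge]
    (10,4)@(21, 9): e=[12,-7,25] → ·
    (6,5)@(13, 11): e=[0,15,15] → █  [on edge]
    (7,5)@(15, 11): e=[12,3,15] → █
    (8,5)@(17, 11): e=[24,-9,15] → ·
    (9,5)@(19, 11): e=[36,-21,15] → ·
    (3,6)@(7, 13): e=[0,25,5] → █  [on edge]
    (4,6)@(9, 13): e=[12,13,5] → █
    (5,6)@(11, 13): e=[24,1,5] → █
    (6,6)@(13, 13): e=[36,-11,5] → ·
    (7,6)@(15, 13): e=[48,-23,5] → ·
    (0,7)@(1, 15): e=[0,35,-5] → ·  [on edge]
  covered (6 px):
    · · · · · · · · · · · ·
    · · · · · · · · · · · ·
    · · · · · · · · · · · ·
    · · · · · · · · · · · ·
    · · · · · · · · · █ · ·
    · · · · · · █ █ · · · ·
    · · · █ █ █ · · · · · ·
    · · · · · · · · · · · ·
T3:
  2·area = 18
  edge (7, 5)→(4, 14): d=(-3,9) right/bottom  bias=-1
  edge (4, 14)→(2, 14): d=(-2,0) right/bottom  bias=-1
  edge (2, 14)→(7, 5): d=(5,-9) top-left  bias=+0
    (3,2)@(7, 5): e=[0,18,0] → ·  [on edge]
    (2,4)@(5, 9): e=[6,10,2] → █
    (3,4)@(7, 9): e=[-12,10,20] → ·
    (2,5)@(5, 11): e=[0,6,12] → ·  [on edge]
    (1,6)@(3, 13): e=[12,2,4] → █
    (2,6)@(5, 13): e=[-6,2,22] → ·
    (1,7)@(3, 15): e=[6,-2,14] → ·
  covered (2 px):
    · · · · · · · · · · · ·
    · · · · · · · · · · · ·
    · · · · · · · · · · · ·
    · · · · · · · · · · · ·
    · · █ · · · · · · · · ·
    · · · · · · · · · · · ·
    · █ · · · · · · · · · ·
    · · · · · · · · · · · ·

Result: 26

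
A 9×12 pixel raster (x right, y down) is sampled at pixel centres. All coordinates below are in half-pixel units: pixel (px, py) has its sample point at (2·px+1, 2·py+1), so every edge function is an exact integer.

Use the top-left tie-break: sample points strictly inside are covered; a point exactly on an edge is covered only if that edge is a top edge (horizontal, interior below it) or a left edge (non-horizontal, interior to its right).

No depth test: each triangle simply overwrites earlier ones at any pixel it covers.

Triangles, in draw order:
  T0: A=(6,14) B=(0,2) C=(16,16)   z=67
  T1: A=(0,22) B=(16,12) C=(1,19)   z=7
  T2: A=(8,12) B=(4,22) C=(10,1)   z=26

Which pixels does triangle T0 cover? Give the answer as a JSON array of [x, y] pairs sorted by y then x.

T0:
  2·area = 108
  edge (6, 14)→(0, 2): d=(-6,-12) top-left  bias=+0
  edge (0, 2)→(16, 16): d=(16,14) right/bottom  bias=-1
  edge (16, 16)→(6, 14): d=(-10,-2) top-left  bias=+0
    (0,1)@(1, 3): e=[6,2,100] → █
    (1,1)@(3, 3): e=[30,-26,104] → ·
    (0,2)@(1, 5): e=[-6,34,80] → ·
    (1,2)@(3, 5): e=[18,6,84] → █
    (2,2)@(5, 5): e=[42,-22,88] → ·
    (1,3)@(3, 7): e=[6,38,64] → █
    (2,3)@(5, 7): e=[30,10,68] → █
    (3,3)@(7, 7): e=[54,-18,72] → ·
    (1,4)@(3, 9): e=[-6,70,44] → ·
    (2,4)@(5, 9): e=[18,42,48] → █
    (3,4)@(7, 9): e=[42,14,52] → █
    (4,4)@(9, 9): e=[66,-14,56] → ·
    (0,6)@(1, 13): e=[-54,162,0] → ·  [on edge]
    (5,7)@(11, 15): e=[54,54,0] → █  [on edge]
  covered (14 px):
    · · · · · · · · ·
    █ · · · · · · · ·
    · █ · · · · · · ·
    · █ █ · · · · · ·
    · · █ █ · · · · ·
    · · █ █ █ · · · ·
    · · · █ █ █ · · ·
    · · · · · █ █ · ·
    · · · · · · · · ·
    · · · · · · · · ·
    · · · · · · · · ·
    · · · · · · · · ·
T1:
  2·area = 38  (B↔C swapped to make it positive)
  edge (0, 22)→(1, 19): d=(1,-3) top-left  bias=+0
  edge (1, 19)→(16, 12): d=(15,-7) top-left  bias=+0
  edge (16, 12)→(0, 22): d=(-16,10) right/bottom  bias=-1
    (3,0)@(7, 1): e=[0,-228,266] → ·  [on edge]
    (2,3)@(5, 7): e=[0,-152,190] → ·  [on edge]
    (1,6)@(3, 13): e=[0,-76,114] → ·  [on edge]
    (5,7)@(11, 15): e=[26,10,2] → █
    (6,7)@(13, 15): e=[32,24,-18] → ·
    (3,8)@(7, 17): e=[16,12,10] → █
    (4,8)@(9, 17): e=[22,26,-10] → ·
    (5,8)@(11, 17): e=[28,40,-30] → ·
    (0,9)@(1, 19): e=[0,0,38] → █  [on edge]
    (1,9)@(3, 19): e=[6,14,18] → █
    (2,9)@(5, 19): e=[12,28,-2] → ·
    (3,9)@(7, 19): e=[18,42,-22] → ·
  covered (5 px):
    · · · · · · · · ·
    · · · · · · · · ·
    · · · · · · · · ·
    · · · · · · · · ·
    · · · · · · · · ·
    · · · · · · · · ·
    · · · · · · · · ·
    · · · · · █ · · ·
    · · · █ · · · · ·
    █ █ · · · · · · ·
    █ · · · · · · · ·
    · · · · · · · · ·
T2:
  2·area = 24
  edge (8, 12)→(4, 22): d=(-4,10) right/bottom  bias=-1
  edge (4, 22)→(10, 1): d=(6,-21) top-left  bias=+0
  edge (10, 1)→(8, 12): d=(-2,11) right/bottom  bias=-1
    (4,2)@(9, 5): e=[18,3,3] → █
    (5,2)@(11, 5): e=[-2,45,-19] → ·
    (4,3)@(9, 7): e=[10,15,-1] → ·
    (3,6)@(7, 13): e=[6,9,9] → █
    (4,6)@(9, 13): e=[-14,51,-13] → ·
    (3,7)@(7, 15): e=[-2,21,5] → ·
    (2,9)@(5, 19): e=[2,3,19] → █
    (3,9)@(7, 19): e=[-18,45,-3] → ·
    (2,10)@(5, 21): e=[-6,15,15] → ·
  covered (3 px):
    · · · · · · · · ·
    · · · · · · · · ·
    · · · · █ · · · ·
    · · · · · · · · ·
    · · · · · · · · ·
    · · · · · · · · ·
    · · · █ · · · · ·
    · · · · · · · · ·
    · · · · · · · · ·
    · · █ · · · · · ·
    · · · · · · · · ·
    · · · · · · · · ·

Final: [[0,1],[1,2],[1,3],[2,3],[2,4],[3,4],[2,5],[3,5],[4,5],[3,6],[4,6],[5,6],[5,7],[6,7]]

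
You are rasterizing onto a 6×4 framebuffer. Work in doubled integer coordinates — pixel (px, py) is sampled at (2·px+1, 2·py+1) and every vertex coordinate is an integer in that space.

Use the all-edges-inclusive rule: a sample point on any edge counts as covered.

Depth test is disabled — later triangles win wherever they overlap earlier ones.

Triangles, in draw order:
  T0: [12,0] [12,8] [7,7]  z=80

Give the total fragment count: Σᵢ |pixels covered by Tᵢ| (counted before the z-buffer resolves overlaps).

T0:
  2·area = 40
  edge (12, 0)→(12, 8): d=(0,8) inclusive
  edge (12, 8)→(7, 7): d=(-5,-1) inclusive
  edge (7, 7)→(12, 0): d=(5,-7) inclusive
    (5,1)@(11, 3): e=[8,24,8] → #
    (4,2)@(9, 5): e=[24,12,4] → #
    (3,3)@(7, 7): e=[40,0,0] → #  [on edge]
  covered (6 px):
    · · · · · ·
    · · · · · #
    · · · · # #
    · · · # # #

Result: 6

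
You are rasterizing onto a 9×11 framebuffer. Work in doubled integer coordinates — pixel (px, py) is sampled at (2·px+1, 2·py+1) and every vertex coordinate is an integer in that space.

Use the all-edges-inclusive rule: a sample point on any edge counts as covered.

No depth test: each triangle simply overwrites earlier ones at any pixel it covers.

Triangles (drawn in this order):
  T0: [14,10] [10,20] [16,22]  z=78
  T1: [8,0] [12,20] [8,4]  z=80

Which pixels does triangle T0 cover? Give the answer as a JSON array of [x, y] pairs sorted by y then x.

T0:
  2·area = 68  (B↔C swapped to make it positive)
  edge (14, 10)→(16, 22): d=(2,12) inclusive
  edge (16, 22)→(10, 20): d=(-6,-2) inclusive
  edge (10, 20)→(14, 10): d=(4,-10) inclusive
    (6,6)@(13, 13): e=[18,48,2] → X
    (7,6)@(15, 13): e=[-6,52,22] → .
    (6,7)@(13, 15): e=[22,36,10] → X
    (7,7)@(15, 15): e=[-2,40,30] → .
    (0,8)@(1, 17): e=[170,0,-102] → .  [on edge]
    (6,8)@(13, 17): e=[26,24,18] → X
    (7,8)@(15, 17): e=[2,28,38] → X
    (8,8)@(17, 17): e=[-22,32,58] → .
    (3,9)@(7, 19): e=[102,0,-34] → .  [on edge]
    (5,9)@(11, 19): e=[54,8,6] → X
    (8,9)@(17, 19): e=[-18,20,66] → .
    (5,10)@(11, 21): e=[58,-4,14] → .
    (6,10)@(13, 21): e=[34,0,34] → X  [on edge]
  covered (9 px):
    . . . . . . . . .
    . . . . . . . . .
    . . . . . . . . .
    . . . . . . . . .
    . . . . . . . . .
    . . . . . . . . .
    . . . . . . X . .
    . . . . . . X . .
    . . . . . . X X .
    . . . . . X X X .
    . . . . . . X X .
T1:
  2·area = 16
  edge (8, 0)→(12, 20): d=(4,20) inclusive
  edge (12, 20)→(8, 4): d=(-4,-16) inclusive
  edge (8, 4)→(8, 0): d=(0,-4) inclusive
    (4,2)@(9, 5): e=[0,12,4] → X  [on edge]
    (5,2)@(11, 5): e=[-40,44,12] → .
    (4,3)@(9, 7): e=[8,4,4] → X
    (5,3)@(11, 7): e=[-32,36,12] → .
    (4,4)@(9, 9): e=[16,-4,4] → .
    (5,7)@(11, 15): e=[0,4,12] → X  [on edge]
    (6,7)@(13, 15): e=[-40,36,20] → .
    (5,8)@(11, 17): e=[8,-4,12] → .
  covered (3 px):
    . . . . . . . . .
    . . . . . . . . .
    . . . . X . . . .
    . . . . X . . . .
    . . . . . . . . .
    . . . . . . . . .
    . . . . . . . . .
    . . . . . X . . .
    . . . . . . . . .
    . . . . . . . . .
    . . . . . . . . .

Final: [[6,6],[6,7],[6,8],[7,8],[5,9],[6,9],[7,9],[6,10],[7,10]]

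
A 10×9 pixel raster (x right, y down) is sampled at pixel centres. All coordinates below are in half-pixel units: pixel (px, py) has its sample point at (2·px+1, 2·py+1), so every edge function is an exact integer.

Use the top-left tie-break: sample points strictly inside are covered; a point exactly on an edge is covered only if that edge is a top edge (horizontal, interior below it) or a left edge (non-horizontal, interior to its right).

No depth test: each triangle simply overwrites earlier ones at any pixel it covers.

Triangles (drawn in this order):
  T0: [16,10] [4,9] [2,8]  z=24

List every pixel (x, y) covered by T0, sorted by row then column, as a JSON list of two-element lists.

T0:
  2·area = 10
  edge (16, 10)→(4, 9): d=(-12,-1) top-left  bias=+0
  edge (4, 9)→(2, 8): d=(-2,-1) top-left  bias=+0
  edge (2, 8)→(16, 10): d=(14,2) right/bottom  bias=-1
    (2,4)@(5, 9): e=[1,1,8] → #
    (3,4)@(7, 9): e=[3,3,4] → #
    (4,4)@(9, 9): e=[5,5,0] → ·  [on edge]
    (2,5)@(5, 11): e=[-23,-3,36] → ·
    (3,5)@(7, 11): e=[-21,-1,32] → ·
  covered (2 px):
    · · · · · · · · · ·
    · · · · · · · · · ·
    · · · · · · · · · ·
    · · · · · · · · · ·
    · · # # · · · · · ·
    · · · · · · · · · ·
    · · · · · · · · · ·
    · · · · · · · · · ·
    · · · · · · · · · ·

Answer: [[2,4],[3,4]]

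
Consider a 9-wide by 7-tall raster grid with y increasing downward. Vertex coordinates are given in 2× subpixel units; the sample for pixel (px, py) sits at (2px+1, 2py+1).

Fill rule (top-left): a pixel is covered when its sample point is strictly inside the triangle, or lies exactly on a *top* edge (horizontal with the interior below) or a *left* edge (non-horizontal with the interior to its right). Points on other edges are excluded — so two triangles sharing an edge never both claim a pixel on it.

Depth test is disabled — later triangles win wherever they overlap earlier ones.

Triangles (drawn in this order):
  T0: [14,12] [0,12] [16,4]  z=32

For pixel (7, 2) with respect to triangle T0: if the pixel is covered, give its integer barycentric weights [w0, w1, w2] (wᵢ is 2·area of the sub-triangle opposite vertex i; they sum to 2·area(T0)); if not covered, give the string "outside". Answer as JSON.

T0:
  2·area = 112
  edge (14, 12)→(0, 12): d=(-14,0) right/bottom  bias=-1
  edge (0, 12)→(16, 4): d=(16,-8) top-left  bias=+0
  edge (16, 4)→(14, 12): d=(-2,8) right/bottom  bias=-1
    (7,2)@(15, 5): e=[98,8,6] → █
    (8,2)@(17, 5): e=[98,24,-10] → ·
    (5,3)@(11, 7): e=[70,8,34] → █
    (6,3)@(13, 7): e=[70,24,18] → █
    (8,3)@(17, 7): e=[70,56,-14] → ·
    (3,4)@(7, 9): e=[42,8,62] → █
    (4,4)@(9, 9): e=[42,24,46] → █
    (7,4)@(15, 9): e=[42,72,-2] → ·
    (1,5)@(3, 11): e=[14,8,90] → █
    (2,5)@(5, 11): e=[14,24,74] → █
    (7,5)@(15, 11): e=[14,104,-6] → ·
    (1,6)@(3, 13): e=[-14,40,86] → ·
  covered (14 px):
    · · · · · · · · ·
    · · · · · · · · ·
    · · · · · · · █ ·
    · · · · · █ █ █ ·
    · · · █ █ █ █ · ·
    · █ █ █ █ █ █ · ·
    · · · · · · · · ·

Result: [8,6,98]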